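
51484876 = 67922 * 758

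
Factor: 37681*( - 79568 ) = -2^4 * 7^2*769^1*4973^1 =- 2998201808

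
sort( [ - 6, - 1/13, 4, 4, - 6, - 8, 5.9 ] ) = [-8, - 6, - 6, - 1/13,4,4, 5.9] 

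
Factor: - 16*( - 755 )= 12080= 2^4 * 5^1*151^1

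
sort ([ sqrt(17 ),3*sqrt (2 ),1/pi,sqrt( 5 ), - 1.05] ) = [ - 1.05,  1/pi,sqrt ( 5 ),sqrt ( 17),3* sqrt ( 2 )]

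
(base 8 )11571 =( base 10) 4985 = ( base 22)A6D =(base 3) 20211122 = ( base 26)79j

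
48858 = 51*958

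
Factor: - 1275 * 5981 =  - 7625775 = - 3^1*5^2*17^1*5981^1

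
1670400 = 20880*80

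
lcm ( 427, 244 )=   1708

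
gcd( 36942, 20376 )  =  6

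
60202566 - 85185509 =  - 24982943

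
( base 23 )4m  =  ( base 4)1302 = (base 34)3C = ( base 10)114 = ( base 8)162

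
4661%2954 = 1707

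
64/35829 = 64/35829=0.00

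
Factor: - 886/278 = - 443/139  =  - 139^( - 1 )*443^1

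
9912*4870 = 48271440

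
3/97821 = 1/32607=   0.00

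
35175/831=11725/277 = 42.33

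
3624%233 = 129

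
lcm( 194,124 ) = 12028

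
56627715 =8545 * 6627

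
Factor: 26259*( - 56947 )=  - 1495371273  =  -  3^1*11^1*31^1*167^1*8753^1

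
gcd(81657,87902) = 1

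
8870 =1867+7003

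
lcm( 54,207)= 1242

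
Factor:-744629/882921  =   - 3^( - 1 )*13^ ( - 1 )  *19^1*22639^( - 1)*39191^1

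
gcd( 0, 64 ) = 64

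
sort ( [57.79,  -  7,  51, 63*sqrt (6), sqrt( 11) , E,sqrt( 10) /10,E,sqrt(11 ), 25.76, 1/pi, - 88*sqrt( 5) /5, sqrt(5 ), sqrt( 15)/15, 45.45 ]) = [ - 88*sqrt( 5)/5, - 7, sqrt (15)/15, sqrt( 10) /10, 1/pi,sqrt (5), E, E, sqrt( 11 ) , sqrt( 11), 25.76,45.45, 51 , 57.79, 63*sqrt ( 6)]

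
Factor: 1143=3^2*127^1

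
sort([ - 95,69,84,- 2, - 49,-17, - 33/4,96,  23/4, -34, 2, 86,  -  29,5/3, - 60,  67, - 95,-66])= [-95, - 95, - 66,-60,  -  49, - 34,-29, - 17, - 33/4,- 2, 5/3, 2, 23/4, 67, 69, 84,86, 96]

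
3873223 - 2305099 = 1568124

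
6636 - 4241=2395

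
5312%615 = 392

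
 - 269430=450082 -719512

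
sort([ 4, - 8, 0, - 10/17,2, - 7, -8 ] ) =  [ - 8, - 8, - 7, - 10/17, 0, 2,4 ]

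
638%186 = 80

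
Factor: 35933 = 35933^1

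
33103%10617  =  1252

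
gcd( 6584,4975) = 1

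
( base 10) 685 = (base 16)2ad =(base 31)M3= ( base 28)OD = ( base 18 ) 221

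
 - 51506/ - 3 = 51506/3 = 17168.67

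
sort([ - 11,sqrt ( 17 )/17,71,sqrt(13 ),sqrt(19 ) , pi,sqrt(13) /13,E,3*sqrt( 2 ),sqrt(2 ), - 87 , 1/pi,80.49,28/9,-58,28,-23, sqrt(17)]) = [- 87, - 58,-23, - 11, sqrt(17 )/17,sqrt(13 ) /13,  1/pi,sqrt(2), E,28/9  ,  pi,sqrt(13 ),sqrt ( 17), 3*sqrt(2), sqrt( 19),28  ,  71, 80.49 ] 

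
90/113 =90/113=   0.80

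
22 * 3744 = 82368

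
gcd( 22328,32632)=8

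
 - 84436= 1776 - 86212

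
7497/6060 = 2499/2020 = 1.24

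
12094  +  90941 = 103035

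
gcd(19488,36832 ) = 32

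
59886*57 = 3413502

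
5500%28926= 5500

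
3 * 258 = 774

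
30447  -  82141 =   -  51694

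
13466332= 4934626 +8531706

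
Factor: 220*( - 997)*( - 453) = 99361020 =2^2 * 3^1* 5^1*11^1*151^1*997^1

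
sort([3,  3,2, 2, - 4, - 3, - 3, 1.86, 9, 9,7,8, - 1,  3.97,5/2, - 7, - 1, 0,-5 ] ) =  [ - 7, - 5, - 4,-3,-3, - 1 ,-1 , 0, 1.86,2, 2, 5/2,3, 3,  3.97,7 , 8, 9, 9]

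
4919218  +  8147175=13066393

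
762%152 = 2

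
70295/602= 116 + 463/602 = 116.77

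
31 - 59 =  - 28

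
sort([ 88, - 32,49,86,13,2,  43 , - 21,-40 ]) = [  -  40, - 32, - 21,2,13,43, 49,86, 88 ]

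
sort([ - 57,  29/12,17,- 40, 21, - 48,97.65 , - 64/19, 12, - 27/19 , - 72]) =[-72, -57 , - 48, - 40, - 64/19, - 27/19,29/12, 12,17,21,  97.65]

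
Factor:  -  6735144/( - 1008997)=2^3 * 3^1*11^( - 1)*13^1*29^( - 1)*3163^(- 1)*21587^1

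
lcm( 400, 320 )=1600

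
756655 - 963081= - 206426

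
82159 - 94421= - 12262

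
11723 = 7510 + 4213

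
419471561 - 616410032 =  - 196938471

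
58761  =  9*6529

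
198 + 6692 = 6890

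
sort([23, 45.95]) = [ 23, 45.95] 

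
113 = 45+68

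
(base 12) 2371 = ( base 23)7bh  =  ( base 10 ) 3973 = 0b111110000101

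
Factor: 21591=3^2 *2399^1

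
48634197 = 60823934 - 12189737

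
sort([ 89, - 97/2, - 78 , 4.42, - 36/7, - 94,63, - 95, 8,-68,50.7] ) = [ - 95, - 94, - 78, - 68, - 97/2,-36/7 , 4.42, 8, 50.7,63, 89]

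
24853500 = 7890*3150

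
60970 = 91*670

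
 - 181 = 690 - 871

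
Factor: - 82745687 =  - 569^1*145423^1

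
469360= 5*93872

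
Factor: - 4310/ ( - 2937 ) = 2^1 * 3^( - 1) *5^1*11^( - 1 ) * 89^( - 1)*431^1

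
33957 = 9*3773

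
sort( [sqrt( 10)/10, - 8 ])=[ -8,  sqrt(10)/10] 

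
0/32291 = 0 = 0.00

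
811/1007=811/1007  =  0.81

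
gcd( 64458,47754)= 18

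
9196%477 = 133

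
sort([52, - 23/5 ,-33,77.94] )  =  [ - 33,-23/5, 52, 77.94]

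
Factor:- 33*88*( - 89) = 258456=2^3*3^1*11^2*89^1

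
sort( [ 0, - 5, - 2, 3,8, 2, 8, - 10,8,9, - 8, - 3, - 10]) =[ - 10,  -  10, -8,  -  5, - 3,-2,0, 2,3, 8,8, 8,9]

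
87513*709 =62046717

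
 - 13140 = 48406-61546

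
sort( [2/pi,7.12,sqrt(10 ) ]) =[2/pi,sqrt( 10 ),7.12]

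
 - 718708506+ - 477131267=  - 1195839773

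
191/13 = 14 + 9/13= 14.69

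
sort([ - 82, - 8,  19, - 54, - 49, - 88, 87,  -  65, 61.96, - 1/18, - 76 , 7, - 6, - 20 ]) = [- 88, - 82, - 76, - 65, - 54, - 49, - 20,-8, - 6, - 1/18 , 7,19,61.96,87]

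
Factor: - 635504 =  - 2^4*39719^1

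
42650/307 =138 + 284/307 = 138.93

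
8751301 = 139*62959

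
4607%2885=1722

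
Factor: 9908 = 2^2*2477^1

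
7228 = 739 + 6489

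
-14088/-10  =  1408 + 4/5 = 1408.80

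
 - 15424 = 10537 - 25961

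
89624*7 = 627368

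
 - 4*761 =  - 3044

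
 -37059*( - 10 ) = 370590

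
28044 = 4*7011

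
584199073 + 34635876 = 618834949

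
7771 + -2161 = 5610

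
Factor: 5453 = 7^1*19^1*41^1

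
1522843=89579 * 17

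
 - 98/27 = - 4 + 10/27 = -  3.63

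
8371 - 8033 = 338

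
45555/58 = 45555/58=785.43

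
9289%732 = 505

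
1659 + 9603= 11262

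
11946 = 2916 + 9030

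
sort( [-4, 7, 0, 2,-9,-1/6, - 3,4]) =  [ - 9,-4, - 3,-1/6,0,2,4,7]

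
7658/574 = 13 + 14/41 = 13.34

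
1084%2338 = 1084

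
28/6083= 4/869=0.00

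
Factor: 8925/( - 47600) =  - 3/16 = - 2^( - 4)*  3^1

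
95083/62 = 1533 + 37/62 = 1533.60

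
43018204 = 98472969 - 55454765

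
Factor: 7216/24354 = 8/27 =2^3 * 3^ ( - 3)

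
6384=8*798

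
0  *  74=0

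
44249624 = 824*53701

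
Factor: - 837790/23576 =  - 2^(-2)*5^1*7^(-1)*199^1 = -995/28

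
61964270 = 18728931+43235339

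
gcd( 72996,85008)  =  924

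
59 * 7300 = 430700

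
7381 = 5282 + 2099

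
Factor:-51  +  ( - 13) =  - 2^6 = - 64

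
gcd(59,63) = 1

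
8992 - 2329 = 6663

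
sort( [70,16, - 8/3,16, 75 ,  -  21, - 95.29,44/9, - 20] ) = [ - 95.29,-21,-20, - 8/3,44/9, 16, 16,70, 75]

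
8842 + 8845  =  17687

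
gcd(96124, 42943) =1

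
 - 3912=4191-8103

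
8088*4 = 32352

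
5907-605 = 5302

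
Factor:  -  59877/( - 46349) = 3^2*6653^1* 46349^( - 1)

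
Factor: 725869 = 547^1* 1327^1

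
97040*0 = 0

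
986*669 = 659634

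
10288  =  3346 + 6942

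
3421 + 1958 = 5379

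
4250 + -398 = 3852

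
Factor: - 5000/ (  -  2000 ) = 5/2 = 2^( - 1)*5^1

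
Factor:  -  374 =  - 2^1*11^1*17^1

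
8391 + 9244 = 17635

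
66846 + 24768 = 91614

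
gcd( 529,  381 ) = 1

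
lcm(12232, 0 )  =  0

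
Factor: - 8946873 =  - 3^2*13^1 * 47^1  *  1627^1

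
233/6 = 38 + 5/6 = 38.83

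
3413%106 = 21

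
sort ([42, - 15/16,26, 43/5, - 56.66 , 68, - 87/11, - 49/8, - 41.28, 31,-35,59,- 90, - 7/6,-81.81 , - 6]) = [ - 90,-81.81, - 56.66,-41.28,-35,  -  87/11,-49/8, -6, - 7/6 , - 15/16, 43/5,26, 31, 42,59, 68]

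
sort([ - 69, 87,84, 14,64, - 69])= [ - 69, - 69, 14, 64 , 84, 87] 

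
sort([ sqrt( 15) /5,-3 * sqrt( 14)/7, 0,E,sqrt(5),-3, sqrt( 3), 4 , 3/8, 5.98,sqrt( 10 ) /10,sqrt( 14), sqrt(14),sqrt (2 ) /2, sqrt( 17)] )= [ - 3, - 3*sqrt( 14)/7,0, sqrt(10)/10,3/8, sqrt (2)/2, sqrt ( 15)/5 , sqrt(3 ), sqrt(5), E, sqrt( 14), sqrt(14),4, sqrt( 17 ),5.98 ] 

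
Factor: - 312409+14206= - 3^1*99401^1=-298203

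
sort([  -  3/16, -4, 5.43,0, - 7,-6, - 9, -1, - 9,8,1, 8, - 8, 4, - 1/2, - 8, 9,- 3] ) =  [ -9, - 9,-8,  -  8,-7, - 6, - 4, - 3 , - 1, - 1/2, - 3/16,0, 1,4,5.43,8, 8,9]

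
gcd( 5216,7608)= 8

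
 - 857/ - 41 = 857/41  =  20.90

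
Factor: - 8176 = - 2^4 * 7^1*73^1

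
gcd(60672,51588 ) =12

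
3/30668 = 3/30668= 0.00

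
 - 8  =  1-9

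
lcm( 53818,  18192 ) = 1291632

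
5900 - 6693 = - 793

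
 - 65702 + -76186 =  - 141888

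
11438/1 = 11438 = 11438.00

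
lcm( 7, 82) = 574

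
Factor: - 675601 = -675601^1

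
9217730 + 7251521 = 16469251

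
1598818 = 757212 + 841606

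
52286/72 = 726+7/36 = 726.19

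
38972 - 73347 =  - 34375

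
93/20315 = 93/20315=   0.00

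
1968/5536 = 123/346 = 0.36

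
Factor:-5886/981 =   -  6 = -2^1 * 3^1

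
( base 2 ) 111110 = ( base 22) 2I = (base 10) 62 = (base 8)76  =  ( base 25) 2c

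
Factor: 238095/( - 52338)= - 555/122= - 2^( - 1 ) * 3^1*5^1*37^1*61^( - 1)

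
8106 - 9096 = -990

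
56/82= 28/41 = 0.68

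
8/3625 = 8/3625 = 0.00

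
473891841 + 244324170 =718216011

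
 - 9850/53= - 9850/53 = -185.85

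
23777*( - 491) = - 11674507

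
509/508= 509/508=   1.00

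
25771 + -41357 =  - 15586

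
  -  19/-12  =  19/12 = 1.58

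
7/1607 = 7/1607 = 0.00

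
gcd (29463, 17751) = 183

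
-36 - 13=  - 49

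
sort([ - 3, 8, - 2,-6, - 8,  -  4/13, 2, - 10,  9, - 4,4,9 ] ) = [ - 10,-8, - 6, - 4,  -  3,-2, - 4/13, 2, 4, 8,9, 9 ] 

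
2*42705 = 85410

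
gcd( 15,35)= 5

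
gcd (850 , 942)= 2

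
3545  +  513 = 4058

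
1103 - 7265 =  -6162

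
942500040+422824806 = 1365324846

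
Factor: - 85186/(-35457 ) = 2^1*3^ ( - 1)*53^( - 1)*191^1=382/159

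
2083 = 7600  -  5517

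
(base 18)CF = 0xE7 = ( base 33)70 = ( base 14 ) 127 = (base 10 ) 231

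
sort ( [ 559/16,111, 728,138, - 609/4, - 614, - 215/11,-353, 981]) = [ - 614, - 353,-609/4,  -  215/11  ,  559/16,111, 138, 728, 981 ]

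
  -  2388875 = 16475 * ( - 145 )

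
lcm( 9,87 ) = 261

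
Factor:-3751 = -11^2*31^1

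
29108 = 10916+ 18192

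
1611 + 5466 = 7077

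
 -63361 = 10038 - 73399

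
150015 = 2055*73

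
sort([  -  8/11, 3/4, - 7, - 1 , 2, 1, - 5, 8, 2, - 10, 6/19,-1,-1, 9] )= [ - 10, -7,- 5, - 1, - 1,-1, - 8/11,6/19,3/4,1, 2,2, 8, 9]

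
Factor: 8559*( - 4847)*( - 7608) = 2^3*3^4*37^1* 131^1*317^2=315621478584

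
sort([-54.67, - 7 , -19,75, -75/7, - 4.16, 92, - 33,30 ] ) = [-54.67, - 33, - 19, - 75/7, - 7,-4.16,30, 75, 92] 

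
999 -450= 549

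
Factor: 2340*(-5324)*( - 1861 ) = 2^4*3^2 * 5^1*11^3*13^1*1861^1 = 23184635760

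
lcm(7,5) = 35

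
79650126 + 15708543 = 95358669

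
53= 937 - 884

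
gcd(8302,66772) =2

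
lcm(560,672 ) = 3360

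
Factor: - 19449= - 3^2*2161^1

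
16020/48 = 333 + 3/4= 333.75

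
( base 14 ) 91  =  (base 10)127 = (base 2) 1111111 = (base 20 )67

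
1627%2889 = 1627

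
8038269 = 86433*93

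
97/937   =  97/937 = 0.10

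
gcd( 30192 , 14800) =592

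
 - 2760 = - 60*46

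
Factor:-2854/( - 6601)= 2^1 *7^ ( - 1)*23^(-1)*41^( - 1)* 1427^1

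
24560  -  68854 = -44294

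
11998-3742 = 8256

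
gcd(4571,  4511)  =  1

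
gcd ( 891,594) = 297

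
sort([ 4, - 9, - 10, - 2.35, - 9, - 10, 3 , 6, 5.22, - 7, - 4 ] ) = [ - 10, - 10, - 9,  -  9,  -  7,  -  4, - 2.35,3,4,5.22,  6 ]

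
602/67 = 602/67  =  8.99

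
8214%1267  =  612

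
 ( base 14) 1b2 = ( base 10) 352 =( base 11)2A0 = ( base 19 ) ia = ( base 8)540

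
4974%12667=4974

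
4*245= 980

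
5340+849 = 6189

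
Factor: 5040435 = 3^1* 5^1*336029^1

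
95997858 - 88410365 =7587493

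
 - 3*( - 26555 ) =79665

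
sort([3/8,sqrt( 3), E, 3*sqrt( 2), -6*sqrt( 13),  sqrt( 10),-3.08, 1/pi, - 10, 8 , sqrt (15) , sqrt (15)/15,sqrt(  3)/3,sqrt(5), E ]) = [ - 6*sqrt (13), - 10, - 3.08, sqrt( 15)/15, 1/pi, 3/8,sqrt( 3)/3,sqrt(3), sqrt( 5)  ,  E, E,sqrt (10), sqrt(15), 3  *sqrt(2),8 ]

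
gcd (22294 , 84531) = 1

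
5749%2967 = 2782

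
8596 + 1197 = 9793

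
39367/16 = 39367/16 = 2460.44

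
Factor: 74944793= 7^1 * 11^1 * 67^1*73^1*199^1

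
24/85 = 24/85 = 0.28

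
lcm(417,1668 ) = 1668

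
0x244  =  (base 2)1001000100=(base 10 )580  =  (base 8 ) 1104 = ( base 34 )H2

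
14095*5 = 70475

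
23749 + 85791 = 109540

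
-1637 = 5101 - 6738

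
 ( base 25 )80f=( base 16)1397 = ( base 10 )5015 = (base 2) 1001110010111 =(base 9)6782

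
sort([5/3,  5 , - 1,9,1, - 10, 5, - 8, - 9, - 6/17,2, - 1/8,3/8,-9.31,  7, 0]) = [-10,  -  9.31, - 9,-8, -1, - 6/17, - 1/8,0,  3/8,1,  5/3, 2 , 5, 5,7,  9]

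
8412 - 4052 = 4360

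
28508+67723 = 96231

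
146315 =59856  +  86459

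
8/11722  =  4/5861 = 0.00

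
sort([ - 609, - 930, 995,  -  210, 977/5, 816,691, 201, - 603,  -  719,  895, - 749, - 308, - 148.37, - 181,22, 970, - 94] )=[ - 930, - 749, - 719, - 609, - 603, - 308,  -  210, - 181,-148.37,- 94, 22,977/5 , 201, 691, 816,895,970, 995 ]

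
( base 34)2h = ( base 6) 221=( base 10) 85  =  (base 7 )151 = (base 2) 1010101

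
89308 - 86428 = 2880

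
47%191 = 47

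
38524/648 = 9631/162 = 59.45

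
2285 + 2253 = 4538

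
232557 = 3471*67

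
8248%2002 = 240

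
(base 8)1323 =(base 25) 13N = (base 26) 11l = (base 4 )23103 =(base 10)723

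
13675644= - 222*( - 61602)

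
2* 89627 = 179254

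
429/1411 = 429/1411 = 0.30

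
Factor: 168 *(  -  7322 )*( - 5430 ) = 2^5*3^2* 5^1*7^2*181^1*523^1 = 6679421280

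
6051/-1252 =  - 6051/1252=-4.83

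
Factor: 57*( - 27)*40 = -2^3*3^4*5^1*19^1 = - 61560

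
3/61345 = 3/61345 = 0.00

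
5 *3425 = 17125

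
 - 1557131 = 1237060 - 2794191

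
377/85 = 377/85 = 4.44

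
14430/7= 2061 + 3/7 = 2061.43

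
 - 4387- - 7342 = 2955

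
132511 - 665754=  - 533243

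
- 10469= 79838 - 90307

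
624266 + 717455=1341721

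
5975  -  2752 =3223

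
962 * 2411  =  2319382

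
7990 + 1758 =9748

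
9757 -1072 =8685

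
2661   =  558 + 2103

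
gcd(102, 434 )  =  2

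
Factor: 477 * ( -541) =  - 3^2 * 53^1 * 541^1 = - 258057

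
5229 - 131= 5098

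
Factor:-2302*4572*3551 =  - 2^3*3^2 * 53^1*67^1*127^1* 1151^1= -37373365944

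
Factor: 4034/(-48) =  - 2017/24  =  - 2^(-3 )*3^(  -  1)*2017^1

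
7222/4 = 3611/2 =1805.50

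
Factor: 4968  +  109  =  5077^1 = 5077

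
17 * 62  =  1054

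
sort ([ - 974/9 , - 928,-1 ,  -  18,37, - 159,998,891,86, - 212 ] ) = [ - 928,-212, - 159, -974/9,-18, - 1,37, 86,891, 998]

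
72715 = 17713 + 55002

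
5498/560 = 9+229/280=9.82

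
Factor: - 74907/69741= - 29/27 = - 3^( - 3)*29^1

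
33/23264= 33/23264=0.00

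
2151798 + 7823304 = 9975102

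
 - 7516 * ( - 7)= 52612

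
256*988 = 252928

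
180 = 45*4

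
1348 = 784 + 564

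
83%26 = 5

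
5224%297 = 175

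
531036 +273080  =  804116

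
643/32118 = 643/32118= 0.02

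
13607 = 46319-32712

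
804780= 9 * 89420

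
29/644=29/644 = 0.05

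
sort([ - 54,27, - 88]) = [ - 88, - 54, 27 ]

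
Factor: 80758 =2^1 * 149^1 * 271^1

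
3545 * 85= 301325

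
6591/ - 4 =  - 1648+ 1/4 = - 1647.75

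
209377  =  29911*7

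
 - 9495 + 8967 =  - 528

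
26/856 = 13/428 = 0.03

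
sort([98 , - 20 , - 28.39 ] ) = [ - 28.39, - 20,98]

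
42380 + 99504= 141884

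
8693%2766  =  395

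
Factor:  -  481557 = -3^1*43^1*3733^1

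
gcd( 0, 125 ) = 125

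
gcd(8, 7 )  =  1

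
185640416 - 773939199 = -588298783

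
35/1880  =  7/376 = 0.02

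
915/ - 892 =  - 915/892 = - 1.03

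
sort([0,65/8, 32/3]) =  [ 0, 65/8,32/3]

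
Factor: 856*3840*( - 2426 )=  - 2^12*3^1*5^1*107^1*1213^1 = - 7974359040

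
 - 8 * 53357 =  - 426856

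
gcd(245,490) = 245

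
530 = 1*530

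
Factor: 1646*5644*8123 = 75462864952 = 2^3*17^1*83^1*823^1*8123^1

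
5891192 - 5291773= 599419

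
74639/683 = 109+192/683 = 109.28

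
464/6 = 77 + 1/3  =  77.33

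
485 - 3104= - 2619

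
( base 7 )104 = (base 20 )2D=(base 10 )53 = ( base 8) 65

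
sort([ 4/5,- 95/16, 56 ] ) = [ - 95/16, 4/5,56] 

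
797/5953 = 797/5953 = 0.13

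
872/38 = 436/19 = 22.95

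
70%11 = 4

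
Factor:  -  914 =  - 2^1 *457^1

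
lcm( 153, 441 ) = 7497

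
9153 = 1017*9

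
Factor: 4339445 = 5^1 *11^1*257^1*307^1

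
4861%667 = 192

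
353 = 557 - 204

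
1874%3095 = 1874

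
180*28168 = 5070240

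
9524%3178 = 3168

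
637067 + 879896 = 1516963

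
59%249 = 59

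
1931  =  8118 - 6187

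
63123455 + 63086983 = 126210438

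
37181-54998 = -17817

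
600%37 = 8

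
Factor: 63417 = 3^1*21139^1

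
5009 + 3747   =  8756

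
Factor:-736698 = - 2^1* 3^1*199^1*617^1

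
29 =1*29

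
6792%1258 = 502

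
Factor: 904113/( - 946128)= - 2^(- 4) * 3^1 * 7^1*23^(-1)*113^1  *  127^1*857^ (-1 ) = -301371/315376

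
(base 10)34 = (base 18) 1g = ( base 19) 1f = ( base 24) 1A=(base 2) 100010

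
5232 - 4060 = 1172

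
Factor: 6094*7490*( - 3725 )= - 2^2 * 5^3*7^1*11^1*107^1*149^1*277^1 = - 170024123500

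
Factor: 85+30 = 5^1*23^1 = 115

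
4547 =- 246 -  - 4793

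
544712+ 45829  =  590541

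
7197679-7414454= - 216775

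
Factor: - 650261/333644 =  -  2^(-2) * 239^( - 1 ) * 349^( - 1 )* 650261^1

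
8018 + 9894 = 17912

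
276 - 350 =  - 74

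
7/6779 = 7/6779 = 0.00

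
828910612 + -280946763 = 547963849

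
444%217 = 10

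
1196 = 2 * 598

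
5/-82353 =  - 1 + 82348/82353= -0.00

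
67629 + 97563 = 165192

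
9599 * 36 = 345564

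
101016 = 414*244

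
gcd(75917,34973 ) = 853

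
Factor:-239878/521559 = -2^1 * 3^ (-4)*31^1 * 47^(  -  1)*53^1*73^1*137^ (  -  1 )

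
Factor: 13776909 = 3^1 * 4592303^1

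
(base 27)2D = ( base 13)52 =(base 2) 1000011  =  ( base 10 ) 67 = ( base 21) 34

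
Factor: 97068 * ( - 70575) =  - 2^2 * 3^2*5^2 *941^1*8089^1 = - 6850574100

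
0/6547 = 0 = 0.00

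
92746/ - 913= - 92746/913= - 101.58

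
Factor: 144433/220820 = 2^( - 2)*5^( - 1)*61^( -1 ) * 97^1 *181^ ( - 1 )*1489^1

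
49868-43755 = 6113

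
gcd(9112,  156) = 4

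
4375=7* 625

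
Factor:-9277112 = -2^3*13^1 * 89203^1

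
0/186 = 0 = 0.00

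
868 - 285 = 583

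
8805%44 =5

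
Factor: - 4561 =-4561^1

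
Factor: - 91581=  -3^1*7^3*89^1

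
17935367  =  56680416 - 38745049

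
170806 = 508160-337354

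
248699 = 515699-267000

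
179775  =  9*19975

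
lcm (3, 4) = 12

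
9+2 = 11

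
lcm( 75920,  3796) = 75920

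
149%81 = 68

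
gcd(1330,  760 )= 190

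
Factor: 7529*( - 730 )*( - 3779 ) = 20770026430  =  2^1 * 5^1  *  73^1*3779^1*7529^1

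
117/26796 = 39/8932 = 0.00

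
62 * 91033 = 5644046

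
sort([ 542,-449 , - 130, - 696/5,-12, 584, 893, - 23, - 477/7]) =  [ - 449, - 696/5, - 130, - 477/7, - 23 ,  -  12,542 , 584, 893 ] 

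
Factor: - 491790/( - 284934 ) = 5^1*97^1*281^(-1 ) = 485/281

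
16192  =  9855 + 6337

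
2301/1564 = 2301/1564 = 1.47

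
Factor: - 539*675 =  - 363825 = - 3^3*5^2*7^2  *  11^1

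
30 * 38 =1140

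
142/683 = 142/683= 0.21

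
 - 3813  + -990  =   - 4803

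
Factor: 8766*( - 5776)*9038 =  - 2^6 * 3^2*19^2 * 487^1*4519^1 = - 457615775808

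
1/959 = 1/959 = 0.00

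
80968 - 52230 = 28738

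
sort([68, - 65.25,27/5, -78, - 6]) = [  -  78, - 65.25,-6, 27/5 , 68]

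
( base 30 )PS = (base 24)18A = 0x30A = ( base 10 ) 778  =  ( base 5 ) 11103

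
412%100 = 12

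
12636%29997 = 12636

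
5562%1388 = 10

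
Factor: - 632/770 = -2^2*5^( -1)*7^( - 1) *11^( - 1)* 79^1 = - 316/385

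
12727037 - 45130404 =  - 32403367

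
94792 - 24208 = 70584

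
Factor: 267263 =67^1 * 3989^1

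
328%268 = 60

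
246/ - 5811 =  - 82/1937  =  -0.04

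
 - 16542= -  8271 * 2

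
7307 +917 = 8224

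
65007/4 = 65007/4 = 16251.75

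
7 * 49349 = 345443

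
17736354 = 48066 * 369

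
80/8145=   16/1629= 0.01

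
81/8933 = 81/8933 = 0.01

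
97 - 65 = 32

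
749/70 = 10 + 7/10 = 10.70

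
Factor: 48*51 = 2448=2^4*3^2 * 17^1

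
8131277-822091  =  7309186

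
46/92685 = 46/92685 = 0.00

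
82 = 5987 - 5905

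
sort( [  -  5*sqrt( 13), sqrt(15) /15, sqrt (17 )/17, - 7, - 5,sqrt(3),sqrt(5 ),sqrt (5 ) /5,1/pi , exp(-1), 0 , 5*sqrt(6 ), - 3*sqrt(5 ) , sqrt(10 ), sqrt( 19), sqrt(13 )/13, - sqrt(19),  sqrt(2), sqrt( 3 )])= [-5*sqrt (13), - 7, - 3 *sqrt( 5), - 5, - sqrt(19 ) , 0, sqrt (17)/17 , sqrt(15)/15, sqrt(13 ) /13, 1/pi, exp( - 1), sqrt( 5) /5,sqrt( 2),  sqrt(3 ), sqrt (3) , sqrt ( 5 ), sqrt(10), sqrt(19 ), 5*sqrt(6)]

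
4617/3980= 4617/3980 = 1.16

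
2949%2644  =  305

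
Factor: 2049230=2^1*5^1*204923^1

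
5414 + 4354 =9768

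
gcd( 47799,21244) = 5311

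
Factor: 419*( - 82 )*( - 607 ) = 20855306  =  2^1*41^1 * 419^1 *607^1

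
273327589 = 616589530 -343261941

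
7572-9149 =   -  1577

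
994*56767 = 56426398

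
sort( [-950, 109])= [ - 950, 109]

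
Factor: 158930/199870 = 691/869   =  11^ ( - 1)*79^( - 1)*691^1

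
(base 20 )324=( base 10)1244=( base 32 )16s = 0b10011011100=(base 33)14n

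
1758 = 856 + 902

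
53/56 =53/56 = 0.95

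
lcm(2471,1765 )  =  12355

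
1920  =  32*60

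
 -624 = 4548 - 5172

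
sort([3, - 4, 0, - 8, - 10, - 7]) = [  -  10, - 8, - 7, - 4, 0,3 ] 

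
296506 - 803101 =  - 506595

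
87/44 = 1 + 43/44 = 1.98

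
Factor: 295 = 5^1* 59^1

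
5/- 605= - 1 + 120/121 = - 0.01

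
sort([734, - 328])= [ - 328,734] 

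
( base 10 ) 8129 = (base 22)ghb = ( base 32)7u1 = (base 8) 17701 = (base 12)4855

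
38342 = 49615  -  11273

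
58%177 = 58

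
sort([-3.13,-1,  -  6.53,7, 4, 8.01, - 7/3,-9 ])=[ - 9, - 6.53 , - 3.13, - 7/3, - 1,4,7,8.01 ] 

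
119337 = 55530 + 63807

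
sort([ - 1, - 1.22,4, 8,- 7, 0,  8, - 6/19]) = [ - 7,-1.22, - 1, - 6/19, 0,4, 8,8 ]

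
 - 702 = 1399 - 2101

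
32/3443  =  32/3443 =0.01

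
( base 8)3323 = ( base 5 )23442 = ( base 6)12031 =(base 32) 1MJ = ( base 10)1747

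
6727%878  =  581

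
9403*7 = 65821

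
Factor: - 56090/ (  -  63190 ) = 79/89  =  79^1*89^( - 1 ) 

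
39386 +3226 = 42612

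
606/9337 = 606/9337 = 0.06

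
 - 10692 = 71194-81886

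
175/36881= 175/36881 = 0.00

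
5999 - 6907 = - 908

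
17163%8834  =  8329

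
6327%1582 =1581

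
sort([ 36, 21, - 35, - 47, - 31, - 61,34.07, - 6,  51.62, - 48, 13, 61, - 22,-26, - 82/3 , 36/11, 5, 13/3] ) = [ - 61, - 48,-47,- 35, - 31, - 82/3, - 26, - 22, - 6, 36/11,13/3, 5, 13, 21, 34.07 , 36, 51.62, 61]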